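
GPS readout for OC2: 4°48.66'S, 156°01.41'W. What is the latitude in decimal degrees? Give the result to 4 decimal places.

4° + 48.66′/60 = 4 + 0.81100 = 4.8110°

4.8110°S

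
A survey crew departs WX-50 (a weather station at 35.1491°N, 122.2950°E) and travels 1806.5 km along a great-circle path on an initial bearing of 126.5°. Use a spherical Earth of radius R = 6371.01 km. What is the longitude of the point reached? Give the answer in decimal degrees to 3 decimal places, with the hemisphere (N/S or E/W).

136.618°E

δ = d/R = 1806.5/6371.01 = 0.283550 rad
φ₂ = arcsin(sin φ₁ cos δ + cos φ₁ sin δ cos θ)
   = arcsin(0.57571·0.96007 + 0.81766·0.27977·-0.59482) = 24.62328°
λ₂ = λ₁ + atan2(sin θ sin δ cos φ₁, cos δ − sin φ₁ sin φ₂) = 136.61796°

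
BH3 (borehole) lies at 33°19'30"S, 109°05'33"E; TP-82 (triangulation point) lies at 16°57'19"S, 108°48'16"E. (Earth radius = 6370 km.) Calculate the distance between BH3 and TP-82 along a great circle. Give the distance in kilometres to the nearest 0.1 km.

1820.2 km

BH3: φ = -33.32500°, λ = +109.09250°
TP-82: φ = -16.95528°, λ = +108.80444°
Δφ = 16.3697°,  Δλ = -0.2881°
a = sin²(Δφ/2) + cos φ₁ cos φ₂ sin²(Δλ/2) = 0.020274
c = 2·arcsin(√a) = 0.285741 rad = 16.3718°
d = R·c = 6370 × 0.285741 = 1820.2 km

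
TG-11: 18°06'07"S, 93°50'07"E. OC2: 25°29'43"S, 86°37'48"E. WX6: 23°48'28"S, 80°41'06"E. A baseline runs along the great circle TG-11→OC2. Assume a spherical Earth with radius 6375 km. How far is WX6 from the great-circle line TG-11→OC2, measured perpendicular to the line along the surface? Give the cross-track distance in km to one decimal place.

558.6 km

TG-11: φ = -18.10194°, λ = +93.83528°
OC2: φ = -25.49528°, λ = +86.63000°
WX6: φ = -23.80778°, λ = +80.68500°
δ₁₃ = central angle TG-11→WX6 = 0.236171 rad  (haversine)
θ₁₃ = bearing TG-11→WX6 = 242.821°,  θ₁₂ = bearing TG-11→OC2 = 220.856°
dₓₜ = R·arcsin(sin δ₁₃ · sin(θ₁₃ − θ₁₂)) = 6375·arcsin(0.23398·sin(21.965°)) = 558.636 km
|dₓₜ| = 558.636 km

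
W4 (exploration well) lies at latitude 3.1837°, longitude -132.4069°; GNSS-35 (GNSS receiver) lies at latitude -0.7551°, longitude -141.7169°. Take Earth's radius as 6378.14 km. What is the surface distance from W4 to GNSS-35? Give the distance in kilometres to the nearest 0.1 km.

1124.9 km

Δφ = -3.9388°,  Δλ = -9.3100°
a = sin²(Δφ/2) + cos φ₁ cos φ₂ sin²(Δλ/2) = 0.007757
c = 2·arcsin(√a) = 0.176371 rad = 10.1053°
d = R·c = 6378.14 × 0.176371 = 1124.9 km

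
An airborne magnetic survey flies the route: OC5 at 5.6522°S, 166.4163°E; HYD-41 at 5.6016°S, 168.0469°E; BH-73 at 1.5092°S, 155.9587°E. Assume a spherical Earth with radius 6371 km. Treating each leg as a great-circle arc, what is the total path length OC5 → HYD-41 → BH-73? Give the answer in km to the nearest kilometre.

1597 km

OC5→HYD-41: c = 0.028336 rad, d = 180.53 km
HYD-41→BH-73: c = 0.222312 rad, d = 1416.35 km
Total = 180.53 + 1416.35 = 1596.88 km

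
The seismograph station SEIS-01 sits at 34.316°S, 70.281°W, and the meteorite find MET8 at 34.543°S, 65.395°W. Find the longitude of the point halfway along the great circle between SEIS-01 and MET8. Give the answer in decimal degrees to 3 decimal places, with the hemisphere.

67.841°W

Bx = cos φ₂ cos Δλ = 0.820708,  By = cos φ₂ sin Δλ = 0.070157
φₘ = atan2(sin φ₁ + sin φ₂, √((cos φ₁ + Bx)² + By²)) = -34.45380°
λₘ = λ₁ + atan2(By, cos φ₁ + Bx) = -67.84132°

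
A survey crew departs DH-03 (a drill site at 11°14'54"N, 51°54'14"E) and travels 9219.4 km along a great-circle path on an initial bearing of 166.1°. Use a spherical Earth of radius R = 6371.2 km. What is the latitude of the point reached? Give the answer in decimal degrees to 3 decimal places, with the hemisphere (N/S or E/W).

DH-03: φ = +11.24833°, λ = +51.90389°
δ = d/R = 9219.4/6371.2 = 1.447043 rad
φ₂ = arcsin(sin φ₁ cos δ + cos φ₁ sin δ cos θ)
   = arcsin(0.19506·0.12344 + 0.98079·0.99235·-0.97072) = -67.03022°
λ₂ = λ₁ + atan2(sin θ sin δ cos φ₁, cos δ − sin φ₁ sin φ₂) = 89.55662°

67.030°S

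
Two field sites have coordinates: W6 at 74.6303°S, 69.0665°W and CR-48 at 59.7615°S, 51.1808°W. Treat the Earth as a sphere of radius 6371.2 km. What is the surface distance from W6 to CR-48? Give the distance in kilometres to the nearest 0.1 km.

Δφ = 14.8688°,  Δλ = 17.8857°
a = sin²(Δφ/2) + cos φ₁ cos φ₂ sin²(Δλ/2) = 0.019967
c = 2·arcsin(√a) = 0.283561 rad = 16.2469°
d = R·c = 6371.2 × 0.283561 = 1806.6 km

1806.6 km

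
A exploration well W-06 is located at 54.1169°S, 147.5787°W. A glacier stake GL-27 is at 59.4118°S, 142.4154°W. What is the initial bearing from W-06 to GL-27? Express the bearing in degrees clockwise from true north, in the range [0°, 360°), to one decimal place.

154.0°

Δλ = 5.1633°
y = sin Δλ · cos φ₂ = 0.045795
x = cos φ₁ sin φ₂ − sin φ₁ cos φ₂ cos Δλ = -0.093955
θ = atan2(y, x) = 154.0147° → 154.0147° (mod 360°)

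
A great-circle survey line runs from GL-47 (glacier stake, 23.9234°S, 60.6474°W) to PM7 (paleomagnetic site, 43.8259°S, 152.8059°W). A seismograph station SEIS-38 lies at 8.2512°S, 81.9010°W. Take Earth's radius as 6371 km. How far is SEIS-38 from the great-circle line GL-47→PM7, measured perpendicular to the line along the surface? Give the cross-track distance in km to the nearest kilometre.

2762 km

δ₁₃ = central angle GL-47→SEIS-38 = 0.448047 rad  (haversine)
θ₁₃ = bearing GL-47→SEIS-38 = 304.094°,  θ₁₂ = bearing GL-47→PM7 = 228.226°
dₓₜ = R·arcsin(sin δ₁₃ · sin(θ₁₃ − θ₁₂)) = 6371·arcsin(0.43321·sin(75.868°)) = 2762.154 km
|dₓₜ| = 2762.154 km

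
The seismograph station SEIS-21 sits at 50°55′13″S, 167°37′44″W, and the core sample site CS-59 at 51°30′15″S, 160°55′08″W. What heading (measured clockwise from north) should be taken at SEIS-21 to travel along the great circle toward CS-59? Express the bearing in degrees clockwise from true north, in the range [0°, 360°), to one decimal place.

100.5°

SEIS-21: φ = -50.92028°, λ = -167.62889°
CS-59: φ = -51.50417°, λ = -160.91889°
Δλ = 6.7100°
y = sin Δλ · cos φ₂ = 0.072730
x = cos φ₁ sin φ₂ − sin φ₁ cos φ₂ cos Δλ = -0.013500
θ = atan2(y, x) = 100.5157° → 100.5157° (mod 360°)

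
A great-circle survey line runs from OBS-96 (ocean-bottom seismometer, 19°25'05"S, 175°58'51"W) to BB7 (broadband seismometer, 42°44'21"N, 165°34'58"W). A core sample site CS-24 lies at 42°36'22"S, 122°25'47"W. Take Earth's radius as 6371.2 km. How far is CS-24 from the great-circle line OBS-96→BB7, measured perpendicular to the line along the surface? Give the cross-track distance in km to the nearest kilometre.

4583 km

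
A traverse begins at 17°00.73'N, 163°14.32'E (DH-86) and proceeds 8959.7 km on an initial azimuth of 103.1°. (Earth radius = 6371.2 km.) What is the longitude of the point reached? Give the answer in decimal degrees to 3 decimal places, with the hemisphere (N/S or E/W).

119.773°W

DH-86: φ = +17.01217°, λ = +163.23867°
δ = d/R = 8959.7/6371.2 = 1.406281 rad
φ₂ = arcsin(sin φ₁ cos δ + cos φ₁ sin δ cos θ)
   = arcsin(0.29257·0.16377 + 0.95624·0.98650·-0.22665) = -9.54901°
λ₂ = λ₁ + atan2(sin θ sin δ cos φ₁, cos δ − sin φ₁ sin φ₂) = -119.77269°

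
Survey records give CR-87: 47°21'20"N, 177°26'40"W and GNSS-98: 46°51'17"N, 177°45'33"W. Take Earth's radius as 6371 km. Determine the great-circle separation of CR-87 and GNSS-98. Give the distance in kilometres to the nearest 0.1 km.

60.6 km

CR-87: φ = +47.35556°, λ = -177.44444°
GNSS-98: φ = +46.85472°, λ = -177.75917°
Δφ = -0.5008°,  Δλ = -0.3147°
a = sin²(Δφ/2) + cos φ₁ cos φ₂ sin²(Δλ/2) = 0.000023
c = 2·arcsin(√a) = 0.009507 rad = 0.5447°
d = R·c = 6371 × 0.009507 = 60.6 km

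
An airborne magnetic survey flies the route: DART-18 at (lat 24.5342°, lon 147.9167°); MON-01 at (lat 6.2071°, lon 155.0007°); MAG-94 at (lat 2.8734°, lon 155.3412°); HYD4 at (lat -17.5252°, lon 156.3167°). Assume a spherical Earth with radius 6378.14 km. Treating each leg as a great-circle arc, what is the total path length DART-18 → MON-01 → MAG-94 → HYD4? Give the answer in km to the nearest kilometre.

4822 km

DART-18→MON-01: c = 0.341142 rad, d = 2175.85 km
MON-01→MAG-94: c = 0.058485 rad, d = 373.02 km
MAG-94→HYD4: c = 0.356419 rad, d = 2273.29 km
Total = 2175.85 + 373.02 + 2273.29 = 4822.16 km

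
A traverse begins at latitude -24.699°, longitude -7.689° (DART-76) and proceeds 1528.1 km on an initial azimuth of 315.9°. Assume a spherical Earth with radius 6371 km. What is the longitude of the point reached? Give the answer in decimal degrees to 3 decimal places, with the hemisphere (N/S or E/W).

δ = d/R = 1528.1/6371 = 0.239852 rad
φ₂ = arcsin(sin φ₁ cos δ + cos φ₁ sin δ cos θ)
   = arcsin(-0.41785·0.97137 + 0.90852·0.23756·0.71813) = -14.53071°
λ₂ = λ₁ + atan2(sin θ sin δ cos φ₁, cos δ − sin φ₁ sin φ₂) = -17.52237°

17.522°W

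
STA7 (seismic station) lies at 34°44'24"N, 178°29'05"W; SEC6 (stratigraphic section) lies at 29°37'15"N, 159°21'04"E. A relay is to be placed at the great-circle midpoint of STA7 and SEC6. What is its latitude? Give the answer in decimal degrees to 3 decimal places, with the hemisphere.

32.668°N

STA7: φ = +34.74000°, λ = -178.48472°
SEC6: φ = +29.62083°, λ = +159.35111°
Bx = cos φ₂ cos Δλ = 0.805079,  By = cos φ₂ sin Δλ = -0.327959
φₘ = atan2(sin φ₁ + sin φ₂, √((cos φ₁ + Bx)² + By²)) = 32.66813°
λₘ = λ₁ + atan2(By, cos φ₁ + Bx) = 170.11752°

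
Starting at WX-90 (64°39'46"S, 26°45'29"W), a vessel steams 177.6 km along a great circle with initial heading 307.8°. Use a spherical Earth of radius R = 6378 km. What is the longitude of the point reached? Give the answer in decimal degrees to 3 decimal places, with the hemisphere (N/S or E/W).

29.600°W

WX-90: φ = -64.66278°, λ = -26.75806°
δ = d/R = 177.6/6378 = 0.027846 rad
φ₂ = arcsin(sin φ₁ cos δ + cos φ₁ sin δ cos θ)
   = arcsin(-0.90380·0.99961 + 0.42795·0.02784·0.61291) = -63.65674°
λ₂ = λ₁ + atan2(sin θ sin δ cos φ₁, cos δ − sin φ₁ sin φ₂) = -29.59976°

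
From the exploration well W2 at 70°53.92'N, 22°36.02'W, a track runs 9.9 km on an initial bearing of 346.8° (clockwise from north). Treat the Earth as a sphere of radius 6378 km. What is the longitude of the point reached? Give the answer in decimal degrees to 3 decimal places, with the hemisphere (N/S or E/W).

22.663°W

W2: φ = +70.89867°, λ = -22.60033°
δ = d/R = 9.9/6378 = 0.001552 rad
φ₂ = arcsin(sin φ₁ cos δ + cos φ₁ sin δ cos θ)
   = arcsin(0.94494·1.00000 + 0.32724·0.00155·0.97358) = 70.98524°
λ₂ = λ₁ + atan2(sin θ sin δ cos φ₁, cos δ − sin φ₁ sin φ₂) = -22.66267°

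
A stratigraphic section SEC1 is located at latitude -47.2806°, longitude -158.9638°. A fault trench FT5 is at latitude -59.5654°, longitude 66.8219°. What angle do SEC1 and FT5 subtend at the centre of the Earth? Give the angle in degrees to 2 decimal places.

66.81°

Δφ = -12.2848°,  Δλ = -134.2143°
a = sin²(Δφ/2) + cos φ₁ cos φ₂ sin²(Δλ/2) = 0.303096
c = 2·arcsin(√a) = 1.166025 rad = 66.8083°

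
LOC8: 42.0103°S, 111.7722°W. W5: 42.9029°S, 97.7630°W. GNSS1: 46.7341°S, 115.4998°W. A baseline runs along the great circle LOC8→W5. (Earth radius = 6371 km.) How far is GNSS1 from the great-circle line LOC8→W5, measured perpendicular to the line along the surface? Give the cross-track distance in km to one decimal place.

571.7 km

δ₁₃ = central angle LOC8→GNSS1 = 0.094630 rad  (haversine)
θ₁₃ = bearing LOC8→GNSS1 = 208.137°,  θ₁₂ = bearing LOC8→W5 = 99.653°
dₓₜ = R·arcsin(sin δ₁₃ · sin(θ₁₃ − θ₁₂)) = 6371·arcsin(0.09449·sin(108.484°)) = 571.702 km
|dₓₜ| = 571.702 km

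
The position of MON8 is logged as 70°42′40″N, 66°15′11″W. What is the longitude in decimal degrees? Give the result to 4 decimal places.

66.2531°W

66° + 15′/60 + 11″/3600 = 66 + 0.25000 + 0.00306 = 66.2531°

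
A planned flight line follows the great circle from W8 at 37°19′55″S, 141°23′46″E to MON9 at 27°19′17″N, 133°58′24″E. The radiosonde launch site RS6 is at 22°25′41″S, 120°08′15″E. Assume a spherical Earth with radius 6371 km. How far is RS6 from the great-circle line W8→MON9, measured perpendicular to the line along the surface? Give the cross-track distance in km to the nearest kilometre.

W8: φ = -37.33194°, λ = +141.39611°
MON9: φ = +27.32139°, λ = +133.97333°
RS6: φ = -22.42806°, λ = +120.13750°
δ₁₃ = central angle W8→RS6 = 0.411942 rad  (haversine)
θ₁₃ = bearing W8→RS6 = 303.168°,  θ₁₂ = bearing W8→MON9 = 352.726°
dₓₜ = R·arcsin(sin δ₁₃ · sin(θ₁₃ − θ₁₂)) = 6371·arcsin(0.40039·sin(-49.558°)) = -1972.742 km
|dₓₜ| = 1972.742 km

1973 km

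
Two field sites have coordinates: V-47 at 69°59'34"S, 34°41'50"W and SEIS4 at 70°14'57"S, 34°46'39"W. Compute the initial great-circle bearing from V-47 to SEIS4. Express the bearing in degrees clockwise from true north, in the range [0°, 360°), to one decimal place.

186.0°

V-47: φ = -69.99278°, λ = -34.69722°
SEIS4: φ = -70.24917°, λ = -34.77750°
Δλ = -0.0803°
y = sin Δλ · cos φ₂ = -0.000473
x = cos φ₁ sin φ₂ − sin φ₁ cos φ₂ cos Δλ = -0.004475
θ = atan2(y, x) = -173.9605° → 186.0395° (mod 360°)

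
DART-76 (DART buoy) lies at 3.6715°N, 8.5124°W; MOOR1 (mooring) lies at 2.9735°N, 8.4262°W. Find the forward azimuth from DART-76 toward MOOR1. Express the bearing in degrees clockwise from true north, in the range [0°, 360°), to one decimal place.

Δλ = 0.0862°
y = sin Δλ · cos φ₂ = 0.001502
x = cos φ₁ sin φ₂ − sin φ₁ cos φ₂ cos Δλ = -0.012182
θ = atan2(y, x) = 172.9690° → 172.9690° (mod 360°)

173.0°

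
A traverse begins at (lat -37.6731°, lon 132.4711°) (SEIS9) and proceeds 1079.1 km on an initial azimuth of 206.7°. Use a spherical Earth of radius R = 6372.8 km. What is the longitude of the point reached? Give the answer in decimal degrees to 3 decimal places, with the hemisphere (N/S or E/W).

126.192°E

δ = d/R = 1079.1/6372.8 = 0.169329 rad
φ₂ = arcsin(sin φ₁ cos δ + cos φ₁ sin δ cos θ)
   = arcsin(-0.61116·0.98570 + 0.79151·0.16852·-0.89337) = -46.18493°
λ₂ = λ₁ + atan2(sin θ sin δ cos φ₁, cos δ − sin φ₁ sin φ₂) = 126.19216°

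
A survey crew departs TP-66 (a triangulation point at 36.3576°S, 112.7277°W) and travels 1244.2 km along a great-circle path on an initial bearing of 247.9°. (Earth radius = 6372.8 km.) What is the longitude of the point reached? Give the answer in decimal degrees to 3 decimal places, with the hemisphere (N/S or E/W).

δ = d/R = 1244.2/6372.8 = 0.195236 rad
φ₂ = arcsin(sin φ₁ cos δ + cos φ₁ sin δ cos θ)
   = arcsin(-0.59282·0.98100 + 0.80533·0.19400·-0.37622) = -39.81712°
λ₂ = λ₁ + atan2(sin θ sin δ cos φ₁, cos δ − sin φ₁ sin φ₂) = -126.26124°

126.261°W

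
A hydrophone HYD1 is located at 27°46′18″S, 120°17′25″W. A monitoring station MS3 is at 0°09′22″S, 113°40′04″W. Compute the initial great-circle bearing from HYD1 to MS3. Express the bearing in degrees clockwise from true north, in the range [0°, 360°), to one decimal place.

HYD1: φ = -27.77167°, λ = -120.29028°
MS3: φ = -0.15611°, λ = -113.66778°
Δλ = 6.6225°
y = sin Δλ · cos φ₂ = 0.115327
x = cos φ₁ sin φ₂ − sin φ₁ cos φ₂ cos Δλ = 0.460428
θ = atan2(y, x) = 14.0620° → 14.0620° (mod 360°)

14.1°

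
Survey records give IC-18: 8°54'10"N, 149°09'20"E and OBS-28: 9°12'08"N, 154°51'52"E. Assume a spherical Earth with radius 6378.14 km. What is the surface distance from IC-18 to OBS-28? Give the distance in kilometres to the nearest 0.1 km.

628.5 km

IC-18: φ = +8.90278°, λ = +149.15556°
OBS-28: φ = +9.20222°, λ = +154.86444°
Δφ = 0.2994°,  Δλ = 5.7089°
a = sin²(Δφ/2) + cos φ₁ cos φ₂ sin²(Δλ/2) = 0.002425
c = 2·arcsin(√a) = 0.098535 rad = 5.6457°
d = R·c = 6378.14 × 0.098535 = 628.5 km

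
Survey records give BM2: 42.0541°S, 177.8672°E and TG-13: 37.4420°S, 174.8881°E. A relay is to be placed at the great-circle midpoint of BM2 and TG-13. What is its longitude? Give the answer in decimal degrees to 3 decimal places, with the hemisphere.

Bx = cos φ₂ cos Δλ = 0.792896,  By = cos φ₂ sin Δλ = -0.041264
φₘ = atan2(sin φ₁ + sin φ₂, √((cos φ₁ + Bx)² + By²)) = -39.75756°
λₘ = λ₁ + atan2(By, cos φ₁ + Bx) = 176.32775°

176.328°E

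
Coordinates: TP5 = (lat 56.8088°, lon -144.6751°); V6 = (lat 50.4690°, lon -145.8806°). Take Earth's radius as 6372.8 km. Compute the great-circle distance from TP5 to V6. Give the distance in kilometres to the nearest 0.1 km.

Δφ = -6.3398°,  Δλ = -1.2055°
a = sin²(Δφ/2) + cos φ₁ cos φ₂ sin²(Δλ/2) = 0.003096
c = 2·arcsin(√a) = 0.111347 rad = 6.3797°
d = R·c = 6372.8 × 0.111347 = 709.6 km

709.6 km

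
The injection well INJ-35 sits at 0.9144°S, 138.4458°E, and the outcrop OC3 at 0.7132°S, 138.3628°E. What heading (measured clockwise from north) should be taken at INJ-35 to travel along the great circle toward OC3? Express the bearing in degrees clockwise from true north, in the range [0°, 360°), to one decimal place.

Δλ = -0.0830°
y = sin Δλ · cos φ₂ = -0.001449
x = cos φ₁ sin φ₂ − sin φ₁ cos φ₂ cos Δλ = 0.003512
θ = atan2(y, x) = -22.4159° → 337.5841° (mod 360°)

337.6°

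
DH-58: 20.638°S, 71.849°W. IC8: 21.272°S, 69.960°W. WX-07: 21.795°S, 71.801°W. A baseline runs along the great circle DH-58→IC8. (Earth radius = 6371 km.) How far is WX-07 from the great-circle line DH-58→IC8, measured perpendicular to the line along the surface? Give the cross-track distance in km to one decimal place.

119.1 km

δ₁₃ = central angle DH-58→WX-07 = 0.020209 rad  (haversine)
θ₁₃ = bearing DH-58→WX-07 = 177.794°,  θ₁₂ = bearing DH-58→IC8 = 110.104°
dₓₜ = R·arcsin(sin δ₁₃ · sin(θ₁₃ − θ₁₂)) = 6371·arcsin(0.02021·sin(67.689°)) = 119.109 km
|dₓₜ| = 119.109 km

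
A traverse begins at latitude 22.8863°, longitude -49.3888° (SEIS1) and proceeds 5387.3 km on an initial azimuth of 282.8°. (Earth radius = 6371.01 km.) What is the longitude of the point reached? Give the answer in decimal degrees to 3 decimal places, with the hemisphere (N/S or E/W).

δ = d/R = 5387.3/6371.01 = 0.845596 rad
φ₂ = arcsin(sin φ₁ cos δ + cos φ₁ sin δ cos θ)
   = arcsin(0.38890·0.66329 + 0.92128·0.74837·0.22155) = 24.24892°
λ₂ = λ₁ + atan2(sin θ sin δ cos φ₁, cos δ − sin φ₁ sin φ₂) = -102.55592°

102.556°W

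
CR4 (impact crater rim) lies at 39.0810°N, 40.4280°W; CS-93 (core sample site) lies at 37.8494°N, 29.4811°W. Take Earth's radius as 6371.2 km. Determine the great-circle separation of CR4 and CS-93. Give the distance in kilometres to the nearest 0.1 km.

Δφ = -1.2316°,  Δλ = 10.9469°
a = sin²(Δφ/2) + cos φ₁ cos φ₂ sin²(Δλ/2) = 0.005692
c = 2·arcsin(√a) = 0.151038 rad = 8.6538°
d = R·c = 6371.2 × 0.151038 = 962.3 km

962.3 km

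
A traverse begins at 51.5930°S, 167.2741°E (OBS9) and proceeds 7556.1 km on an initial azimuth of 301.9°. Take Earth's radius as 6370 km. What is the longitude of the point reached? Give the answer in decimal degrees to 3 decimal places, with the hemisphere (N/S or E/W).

δ = d/R = 7556.1/6370 = 1.186201 rad
φ₂ = arcsin(sin φ₁ cos δ + cos φ₁ sin δ cos θ)
   = arcsin(-0.78362·0.37518 + 0.62124·0.92695·0.52844) = 0.59054°
λ₂ = λ₁ + atan2(sin θ sin δ cos φ₁, cos δ − sin φ₁ sin φ₂) = 115.36840°

115.368°E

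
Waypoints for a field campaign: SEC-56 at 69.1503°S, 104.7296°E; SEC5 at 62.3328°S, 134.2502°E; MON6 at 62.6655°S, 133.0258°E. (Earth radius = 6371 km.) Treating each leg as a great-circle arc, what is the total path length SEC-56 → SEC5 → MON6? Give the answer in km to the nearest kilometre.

SEC-56→SEC5: c = 0.239426 rad, d = 1525.38 km
SEC5→MON6: c = 0.011449 rad, d = 72.94 km
Total = 1525.38 + 72.94 = 1598.32 km

1598 km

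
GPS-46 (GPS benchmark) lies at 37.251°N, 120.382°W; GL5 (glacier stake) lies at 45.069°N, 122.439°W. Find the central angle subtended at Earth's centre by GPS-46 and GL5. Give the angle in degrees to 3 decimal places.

7.969°

Δφ = 7.8180°,  Δλ = -2.0570°
a = sin²(Δφ/2) + cos φ₁ cos φ₂ sin²(Δλ/2) = 0.004829
c = 2·arcsin(√a) = 0.139088 rad = 7.9691°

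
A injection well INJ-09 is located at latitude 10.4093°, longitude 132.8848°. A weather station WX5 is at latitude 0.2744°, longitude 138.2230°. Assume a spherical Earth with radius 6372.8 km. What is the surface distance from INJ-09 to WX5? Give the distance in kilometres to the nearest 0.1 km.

Δφ = -10.1349°,  Δλ = 5.3382°
a = sin²(Δφ/2) + cos φ₁ cos φ₂ sin²(Δλ/2) = 0.009935
c = 2·arcsin(√a) = 0.199678 rad = 11.4407°
d = R·c = 6372.8 × 0.199678 = 1272.5 km

1272.5 km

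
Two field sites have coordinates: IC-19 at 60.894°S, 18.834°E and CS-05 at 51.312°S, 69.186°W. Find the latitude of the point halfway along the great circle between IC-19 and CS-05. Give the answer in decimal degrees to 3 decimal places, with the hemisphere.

Bx = cos φ₂ cos Δλ = 0.021597,  By = cos φ₂ sin Δλ = -0.624706
φₘ = atan2(sin φ₁ + sin φ₂, √((cos φ₁ + Bx)² + By²)) = -64.04614°
λₘ = λ₁ + atan2(By, cos φ₁ + Bx) = -32.04728°

64.046°S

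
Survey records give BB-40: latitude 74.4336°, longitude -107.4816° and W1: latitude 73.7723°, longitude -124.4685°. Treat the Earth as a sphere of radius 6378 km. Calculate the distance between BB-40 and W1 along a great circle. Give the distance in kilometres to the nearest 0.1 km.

Δφ = -0.6613°,  Δλ = -16.9869°
a = sin²(Δφ/2) + cos φ₁ cos φ₂ sin²(Δλ/2) = 0.001669
c = 2·arcsin(√a) = 0.081735 rad = 4.6831°
d = R·c = 6378 × 0.081735 = 521.3 km

521.3 km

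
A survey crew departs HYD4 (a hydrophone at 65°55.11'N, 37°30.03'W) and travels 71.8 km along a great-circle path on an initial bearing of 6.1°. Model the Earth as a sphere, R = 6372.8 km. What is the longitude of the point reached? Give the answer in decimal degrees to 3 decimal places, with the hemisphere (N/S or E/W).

37.328°W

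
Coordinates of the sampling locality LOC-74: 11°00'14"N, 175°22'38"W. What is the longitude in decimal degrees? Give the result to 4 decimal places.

175° + 22′/60 + 38″/3600 = 175 + 0.36667 + 0.01056 = 175.3772°

175.3772°W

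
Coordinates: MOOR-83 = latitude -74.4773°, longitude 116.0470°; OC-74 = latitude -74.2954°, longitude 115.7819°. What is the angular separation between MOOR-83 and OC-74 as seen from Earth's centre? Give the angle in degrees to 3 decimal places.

0.195°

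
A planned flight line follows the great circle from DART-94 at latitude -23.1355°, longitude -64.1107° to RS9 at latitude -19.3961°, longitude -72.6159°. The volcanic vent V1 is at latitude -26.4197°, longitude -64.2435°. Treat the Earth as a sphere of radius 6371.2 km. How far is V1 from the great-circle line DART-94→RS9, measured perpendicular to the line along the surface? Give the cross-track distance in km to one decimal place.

δ₁₃ = central angle DART-94→V1 = 0.057359 rad  (haversine)
θ₁₃ = bearing DART-94→V1 = 182.075°,  θ₁₂ = bearing DART-94→RS9 = 293.667°
dₓₜ = R·arcsin(sin δ₁₃ · sin(θ₁₃ − θ₁₂)) = 6371.2·arcsin(0.05733·sin(-111.592°)) = -339.775 km
|dₓₜ| = 339.775 km

339.8 km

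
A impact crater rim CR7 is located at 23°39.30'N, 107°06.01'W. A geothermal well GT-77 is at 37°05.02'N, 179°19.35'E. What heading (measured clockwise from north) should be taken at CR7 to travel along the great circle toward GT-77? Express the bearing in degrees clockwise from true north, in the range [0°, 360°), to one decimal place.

301.1°

CR7: φ = +23.65500°, λ = -107.10017°
GT-77: φ = +37.08367°, λ = +179.32250°
Δλ = -73.5773°
y = sin Δλ · cos φ₂ = -0.765209
x = cos φ₁ sin φ₂ − sin φ₁ cos φ₂ cos Δλ = 0.461823
θ = atan2(y, x) = -58.8880° → 301.1120° (mod 360°)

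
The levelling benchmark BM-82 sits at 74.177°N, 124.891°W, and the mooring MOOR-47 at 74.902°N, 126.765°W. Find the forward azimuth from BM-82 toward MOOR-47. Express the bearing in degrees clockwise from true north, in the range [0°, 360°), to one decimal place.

326.3°

Δλ = -1.8740°
y = sin Δλ · cos φ₂ = -0.008518
x = cos φ₁ sin φ₂ − sin φ₁ cos φ₂ cos Δλ = 0.012787
θ = atan2(y, x) = -33.6681° → 326.3319° (mod 360°)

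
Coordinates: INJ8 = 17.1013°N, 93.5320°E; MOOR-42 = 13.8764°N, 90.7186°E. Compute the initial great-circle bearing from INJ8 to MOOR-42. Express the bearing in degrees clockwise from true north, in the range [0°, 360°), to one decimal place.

220.4°

Δλ = -2.8134°
y = sin Δλ · cos φ₂ = -0.047651
x = cos φ₁ sin φ₂ − sin φ₁ cos φ₂ cos Δλ = -0.055911
θ = atan2(y, x) = -139.5604° → 220.4396° (mod 360°)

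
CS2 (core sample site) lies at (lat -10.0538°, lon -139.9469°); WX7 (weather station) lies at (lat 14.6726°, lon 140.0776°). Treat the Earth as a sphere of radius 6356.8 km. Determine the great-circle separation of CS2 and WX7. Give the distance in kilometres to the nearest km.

9210 km

Δφ = 24.7264°,  Δλ = -79.9755°
a = sin²(Δφ/2) + cos φ₁ cos φ₂ sin²(Δλ/2) = 0.439206
c = 2·arcsin(√a) = 1.448906 rad = 83.0162°
d = R·c = 6356.8 × 1.448906 = 9210.4 km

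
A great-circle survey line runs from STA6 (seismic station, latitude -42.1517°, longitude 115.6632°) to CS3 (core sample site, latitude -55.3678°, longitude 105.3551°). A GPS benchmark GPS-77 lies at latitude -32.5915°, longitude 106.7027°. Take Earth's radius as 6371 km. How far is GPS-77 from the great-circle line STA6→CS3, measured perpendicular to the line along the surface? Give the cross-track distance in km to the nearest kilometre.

δ₁₃ = central angle STA6→GPS-77 = 0.207793 rad  (haversine)
θ₁₃ = bearing STA6→GPS-77 = 320.499°,  θ₁₂ = bearing STA6→CS3 = 203.420°
dₓₜ = R·arcsin(sin δ₁₃ · sin(θ₁₃ − θ₁₂)) = 6371·arcsin(0.20630·sin(117.079°)) = 1176.946 km
|dₓₜ| = 1176.946 km

1177 km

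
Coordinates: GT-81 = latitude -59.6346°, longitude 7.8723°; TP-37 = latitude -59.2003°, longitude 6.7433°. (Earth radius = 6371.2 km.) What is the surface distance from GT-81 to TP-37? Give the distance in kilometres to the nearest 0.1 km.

80.1 km

Δφ = 0.4343°,  Δλ = -1.1290°
a = sin²(Δφ/2) + cos φ₁ cos φ₂ sin²(Δλ/2) = 0.000039
c = 2·arcsin(√a) = 0.012568 rad = 0.7201°
d = R·c = 6371.2 × 0.012568 = 80.1 km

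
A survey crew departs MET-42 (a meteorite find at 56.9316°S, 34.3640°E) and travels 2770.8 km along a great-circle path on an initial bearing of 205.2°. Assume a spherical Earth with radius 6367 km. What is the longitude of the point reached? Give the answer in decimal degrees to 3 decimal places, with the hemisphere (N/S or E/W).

11.344°W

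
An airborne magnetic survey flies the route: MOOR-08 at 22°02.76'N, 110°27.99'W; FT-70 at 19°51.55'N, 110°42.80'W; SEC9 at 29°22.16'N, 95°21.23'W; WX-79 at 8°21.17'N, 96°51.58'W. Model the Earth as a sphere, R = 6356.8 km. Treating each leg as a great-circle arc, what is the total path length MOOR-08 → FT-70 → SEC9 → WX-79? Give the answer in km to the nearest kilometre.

4452 km

MOOR-08: φ = +22.04600°, λ = -110.46650°
FT-70: φ = +19.85917°, λ = -110.71333°
SEC9: φ = +29.36933°, λ = -95.35383°
WX-79: φ = +8.35283°, λ = -96.85967°
MOOR-08→FT-70: c = 0.038379 rad, d = 243.97 km
FT-70→SEC9: c = 0.294385 rad, d = 1871.35 km
SEC9→WX-79: c = 0.367637 rad, d = 2336.99 km
Total = 243.97 + 1871.35 + 2336.99 = 4452.31 km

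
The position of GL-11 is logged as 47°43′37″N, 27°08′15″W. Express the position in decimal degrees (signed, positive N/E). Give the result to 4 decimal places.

+47.7269°, -27.1375°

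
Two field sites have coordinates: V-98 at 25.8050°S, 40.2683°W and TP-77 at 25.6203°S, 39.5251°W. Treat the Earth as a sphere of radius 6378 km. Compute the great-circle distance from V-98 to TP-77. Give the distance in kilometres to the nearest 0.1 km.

Δφ = 0.1847°,  Δλ = 0.7432°
a = sin²(Δφ/2) + cos φ₁ cos φ₂ sin²(Δλ/2) = 0.000037
c = 2·arcsin(√a) = 0.012123 rad = 0.6946°
d = R·c = 6378 × 0.012123 = 77.3 km

77.3 km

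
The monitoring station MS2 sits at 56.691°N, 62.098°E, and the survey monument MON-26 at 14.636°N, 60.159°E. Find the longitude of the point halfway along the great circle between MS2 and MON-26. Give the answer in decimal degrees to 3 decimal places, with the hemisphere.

60.861°E

Bx = cos φ₂ cos Δλ = 0.966997,  By = cos φ₂ sin Δλ = -0.032738
φₘ = atan2(sin φ₁ + sin φ₂, √((cos φ₁ + Bx)² + By²)) = 35.66709°
λₘ = λ₁ + atan2(By, cos φ₁ + Bx) = 60.86103°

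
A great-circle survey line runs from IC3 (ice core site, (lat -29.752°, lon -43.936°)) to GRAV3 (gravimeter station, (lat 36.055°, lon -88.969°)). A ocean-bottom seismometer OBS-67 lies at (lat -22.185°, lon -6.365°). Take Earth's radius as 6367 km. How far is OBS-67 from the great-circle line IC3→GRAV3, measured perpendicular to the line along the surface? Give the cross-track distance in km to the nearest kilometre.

3184 km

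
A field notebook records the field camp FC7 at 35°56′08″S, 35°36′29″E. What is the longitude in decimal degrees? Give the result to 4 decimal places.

35° + 36′/60 + 29″/3600 = 35 + 0.60000 + 0.00806 = 35.6081°

35.6081°E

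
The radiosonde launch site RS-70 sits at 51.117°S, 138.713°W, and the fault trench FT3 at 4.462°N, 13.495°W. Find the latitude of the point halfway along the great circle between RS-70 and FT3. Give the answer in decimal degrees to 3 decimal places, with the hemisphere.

40.643°S

Bx = cos φ₂ cos Δλ = -0.574941,  By = cos φ₂ sin Δλ = 0.814488
φₘ = atan2(sin φ₁ + sin φ₂, √((cos φ₁ + Bx)² + By²)) = -40.64313°
λₘ = λ₁ + atan2(By, cos φ₁ + Bx) = -52.42144°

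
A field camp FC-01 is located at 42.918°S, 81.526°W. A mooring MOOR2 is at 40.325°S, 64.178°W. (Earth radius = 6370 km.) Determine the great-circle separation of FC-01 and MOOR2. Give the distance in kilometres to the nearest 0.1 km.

1467.5 km

Δφ = 2.5930°,  Δλ = 17.3480°
a = sin²(Δφ/2) + cos φ₁ cos φ₂ sin²(Δλ/2) = 0.013211
c = 2·arcsin(√a) = 0.230383 rad = 13.2000°
d = R·c = 6370 × 0.230383 = 1467.5 km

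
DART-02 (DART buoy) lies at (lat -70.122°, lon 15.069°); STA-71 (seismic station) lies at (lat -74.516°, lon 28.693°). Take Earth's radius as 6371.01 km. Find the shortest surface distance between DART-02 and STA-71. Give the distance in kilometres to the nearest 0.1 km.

Δφ = -4.3940°,  Δλ = 13.6240°
a = sin²(Δφ/2) + cos φ₁ cos φ₂ sin²(Δλ/2) = 0.002747
c = 2·arcsin(√a) = 0.104866 rad = 6.0084°
d = R·c = 6371.01 × 0.104866 = 668.1 km

668.1 km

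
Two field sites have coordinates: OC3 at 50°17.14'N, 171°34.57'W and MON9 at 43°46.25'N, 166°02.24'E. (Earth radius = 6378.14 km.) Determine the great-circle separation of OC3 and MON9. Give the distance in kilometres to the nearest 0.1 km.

1837.9 km

OC3: φ = +50.28567°, λ = -171.57617°
MON9: φ = +43.77083°, λ = +166.03733°
Δφ = -6.5148°,  Δλ = -22.3865°
a = sin²(Δφ/2) + cos φ₁ cos φ₂ sin²(Δλ/2) = 0.020615
c = 2·arcsin(√a) = 0.288157 rad = 16.5102°
d = R·c = 6378.14 × 0.288157 = 1837.9 km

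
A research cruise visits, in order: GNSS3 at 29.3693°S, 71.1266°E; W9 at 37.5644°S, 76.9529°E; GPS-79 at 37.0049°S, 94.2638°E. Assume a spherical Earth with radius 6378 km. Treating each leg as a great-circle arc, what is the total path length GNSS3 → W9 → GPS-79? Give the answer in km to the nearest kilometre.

GNSS3→W9: c = 0.166204 rad, d = 1060.05 km
W9→GPS-79: c = 0.240246 rad, d = 1532.29 km
Total = 1060.05 + 1532.29 = 2592.33 km

2592 km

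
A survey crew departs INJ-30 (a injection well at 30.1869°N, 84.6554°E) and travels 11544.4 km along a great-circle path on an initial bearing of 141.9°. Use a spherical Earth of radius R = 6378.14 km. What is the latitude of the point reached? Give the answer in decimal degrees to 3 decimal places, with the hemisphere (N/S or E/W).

51.259°S

δ = d/R = 11544.4/6378.14 = 1.809995 rad
φ₂ = arcsin(sin φ₁ cos δ + cos φ₁ sin δ cos θ)
   = arcsin(0.50282·-0.23692 + 0.86439·0.97153·-0.78694) = -51.25895°
λ₂ = λ₁ + atan2(sin θ sin δ cos φ₁, cos δ − sin φ₁ sin φ₂) = 157.97479°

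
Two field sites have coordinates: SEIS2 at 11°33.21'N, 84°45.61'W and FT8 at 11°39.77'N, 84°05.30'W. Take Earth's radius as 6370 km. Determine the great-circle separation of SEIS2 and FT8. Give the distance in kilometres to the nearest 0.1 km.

74.2 km

SEIS2: φ = +11.55350°, λ = -84.76017°
FT8: φ = +11.66283°, λ = -84.08833°
Δφ = 0.1093°,  Δλ = 0.6718°
a = sin²(Δφ/2) + cos φ₁ cos φ₂ sin²(Δλ/2) = 0.000034
c = 2·arcsin(√a) = 0.011643 rad = 0.6671°
d = R·c = 6370 × 0.011643 = 74.2 km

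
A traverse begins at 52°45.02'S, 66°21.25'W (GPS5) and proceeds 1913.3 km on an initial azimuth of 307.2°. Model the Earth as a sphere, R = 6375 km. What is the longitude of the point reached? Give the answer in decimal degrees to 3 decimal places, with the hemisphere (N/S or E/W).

84.453°W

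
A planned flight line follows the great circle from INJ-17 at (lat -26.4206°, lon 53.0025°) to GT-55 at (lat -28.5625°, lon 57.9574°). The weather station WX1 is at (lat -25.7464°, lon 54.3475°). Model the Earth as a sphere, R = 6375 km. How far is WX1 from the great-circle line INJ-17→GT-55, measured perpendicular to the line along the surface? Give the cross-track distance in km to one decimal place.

δ₁₃ = central angle INJ-17→WX1 = 0.024145 rad  (haversine)
θ₁₃ = bearing INJ-17→WX1 = 61.131°,  θ₁₂ = bearing INJ-17→GT-55 = 117.109°
dₓₜ = R·arcsin(sin δ₁₃ · sin(θ₁₃ − θ₁₂)) = 6375·arcsin(0.02414·sin(-55.978°)) = -127.573 km
|dₓₜ| = 127.573 km

127.6 km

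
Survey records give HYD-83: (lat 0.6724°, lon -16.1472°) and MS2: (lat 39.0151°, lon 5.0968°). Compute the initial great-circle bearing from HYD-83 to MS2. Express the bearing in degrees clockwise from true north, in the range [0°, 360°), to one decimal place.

Δλ = 21.2440°
y = sin Δλ · cos φ₂ = 0.281531
x = cos φ₁ sin φ₂ − sin φ₁ cos φ₂ cos Δλ = 0.620983
θ = atan2(y, x) = 24.3878° → 24.3878° (mod 360°)

24.4°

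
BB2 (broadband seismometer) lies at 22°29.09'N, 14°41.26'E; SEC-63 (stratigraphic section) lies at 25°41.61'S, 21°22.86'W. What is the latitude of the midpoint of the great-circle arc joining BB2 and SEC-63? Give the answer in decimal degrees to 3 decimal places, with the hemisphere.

1.687°S

BB2: φ = +22.48483°, λ = +14.68767°
SEC-63: φ = -25.69350°, λ = -21.38100°
Bx = cos φ₂ cos Δλ = 0.728391,  By = cos φ₂ sin Δλ = -0.530542
φₘ = atan2(sin φ₁ + sin φ₂, √((cos φ₁ + Bx)² + By²)) = -1.68716°
λₘ = λ₁ + atan2(By, cos φ₁ + Bx) = -3.11307°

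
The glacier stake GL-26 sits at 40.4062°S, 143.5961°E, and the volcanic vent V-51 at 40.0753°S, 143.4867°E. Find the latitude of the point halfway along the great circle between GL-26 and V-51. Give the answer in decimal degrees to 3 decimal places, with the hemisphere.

Bx = cos φ₂ cos Δλ = 0.765198,  By = cos φ₂ sin Δλ = -0.001461
φₘ = atan2(sin φ₁ + sin φ₂, √((cos φ₁ + Bx)² + By²)) = -40.24076°
λₘ = λ₁ + atan2(By, cos φ₁ + Bx) = 143.54127°

40.241°S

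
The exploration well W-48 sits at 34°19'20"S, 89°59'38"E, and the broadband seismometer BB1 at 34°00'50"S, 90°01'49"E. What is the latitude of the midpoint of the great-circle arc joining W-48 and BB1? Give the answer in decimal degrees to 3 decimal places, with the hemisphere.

34.168°S

W-48: φ = -34.32222°, λ = +89.99389°
BB1: φ = -34.01389°, λ = +90.03028°
Bx = cos φ₂ cos Δλ = 0.828902,  By = cos φ₂ sin Δλ = 0.000526
φₘ = atan2(sin φ₁ + sin φ₂, √((cos φ₁ + Bx)² + By²)) = -34.16806°
λₘ = λ₁ + atan2(By, cos φ₁ + Bx) = 90.01212°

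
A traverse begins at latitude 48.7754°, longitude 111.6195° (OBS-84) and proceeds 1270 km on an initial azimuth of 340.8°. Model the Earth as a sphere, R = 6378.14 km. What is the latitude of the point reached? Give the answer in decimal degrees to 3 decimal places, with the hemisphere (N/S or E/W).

δ = d/R = 1270/6378.14 = 0.199118 rad
φ₂ = arcsin(sin φ₁ cos δ + cos φ₁ sin δ cos θ)
   = arcsin(0.75213·0.98024 + 0.65901·0.19780·0.94438) = 59.35880°
λ₂ = λ₁ + atan2(sin θ sin δ cos φ₁, cos δ − sin φ₁ sin φ₂) = 104.28646°

59.359°N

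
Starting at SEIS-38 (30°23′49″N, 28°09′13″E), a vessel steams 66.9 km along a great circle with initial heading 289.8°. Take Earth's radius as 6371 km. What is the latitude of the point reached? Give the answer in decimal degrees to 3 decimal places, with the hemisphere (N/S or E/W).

30.599°N

SEIS-38: φ = +30.39694°, λ = +28.15361°
δ = d/R = 66.9/6371 = 0.010501 rad
φ₂ = arcsin(sin φ₁ cos δ + cos φ₁ sin δ cos θ)
   = arcsin(0.50599·0.99994 + 0.86254·0.01050·0.33874) = 30.59910°
λ₂ = λ₁ + atan2(sin θ sin δ cos φ₁, cos δ − sin φ₁ sin φ₂) = 27.49595°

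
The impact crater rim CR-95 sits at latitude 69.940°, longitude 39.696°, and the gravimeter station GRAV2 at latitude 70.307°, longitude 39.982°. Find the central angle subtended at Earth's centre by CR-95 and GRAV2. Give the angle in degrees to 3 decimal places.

Δφ = 0.3670°,  Δλ = 0.2860°
a = sin²(Δφ/2) + cos φ₁ cos φ₂ sin²(Δλ/2) = 0.000011
c = 2·arcsin(√a) = 0.006626 rad = 0.3797°

0.380°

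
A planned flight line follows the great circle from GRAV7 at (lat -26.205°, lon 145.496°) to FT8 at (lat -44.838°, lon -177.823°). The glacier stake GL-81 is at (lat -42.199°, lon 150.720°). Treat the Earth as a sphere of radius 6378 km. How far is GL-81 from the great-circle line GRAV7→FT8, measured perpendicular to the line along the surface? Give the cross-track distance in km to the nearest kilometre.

δ₁₃ = central angle GRAV7→GL-81 = 0.288999 rad  (haversine)
θ₁₃ = bearing GRAV7→GL-81 = 166.310°,  θ₁₂ = bearing GRAV7→FT8 = 132.008°
dₓₜ = R·arcsin(sin δ₁₃ · sin(θ₁₃ − θ₁₂)) = 6378·arcsin(0.28499·sin(34.301°)) = 1028.799 km
|dₓₜ| = 1028.799 km

1029 km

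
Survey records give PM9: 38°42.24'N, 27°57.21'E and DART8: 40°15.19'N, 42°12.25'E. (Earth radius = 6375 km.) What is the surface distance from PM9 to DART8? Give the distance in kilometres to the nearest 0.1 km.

PM9: φ = +38.70400°, λ = +27.95350°
DART8: φ = +40.25317°, λ = +42.20417°
Δφ = 1.5492°,  Δλ = 14.2507°
a = sin²(Δφ/2) + cos φ₁ cos φ₂ sin²(Δλ/2) = 0.009346
c = 2·arcsin(√a) = 0.193657 rad = 11.0957°
d = R·c = 6375 × 0.193657 = 1234.6 km

1234.6 km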